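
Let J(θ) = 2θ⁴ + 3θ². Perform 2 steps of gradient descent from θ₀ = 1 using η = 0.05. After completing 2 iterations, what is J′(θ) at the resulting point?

1.258435067904

J′(θ) = 8θ³ + 6θ
θ₁ = 1 − 0.05·14 = 0.3
θ₂ = 0.3 − 0.05·2.016 = 0.1992
J′(θ) at (0.1992) = 1.258435067904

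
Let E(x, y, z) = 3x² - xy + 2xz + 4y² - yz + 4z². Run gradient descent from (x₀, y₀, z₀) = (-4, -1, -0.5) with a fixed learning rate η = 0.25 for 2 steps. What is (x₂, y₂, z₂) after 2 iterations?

(-2.15625, 1.1875, -3.28125)

∇E = (6x - y + 2z, -x + 8y - z, 2x - y + 8z)
(x₁, y₁, z₁) = (-4, -1, -0.5) − 0.25·(-24, -3.5, -11) = (2, -0.125, 2.25)
(x₂, y₂, z₂) = (2, -0.125, 2.25) − 0.25·(16.625, -5.25, 22.125) = (-2.15625, 1.1875, -3.28125)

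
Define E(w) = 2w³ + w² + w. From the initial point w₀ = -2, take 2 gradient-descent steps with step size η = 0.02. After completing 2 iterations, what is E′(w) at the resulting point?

E′(w) = 6w² + 2w + 1
w₁ = -2 − 0.02·21 = -2.42
w₂ = -2.42 − 0.02·31.2984 = -3.045968
E′(w) at (-3.045968) = 50.575590342144

50.575590342144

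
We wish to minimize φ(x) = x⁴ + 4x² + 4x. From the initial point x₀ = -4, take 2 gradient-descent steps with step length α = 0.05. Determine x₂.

-206.3216

φ′(x) = 4x³ + 8x + 4
Step 1: φ′(-4) = -284; x₁ = -4 − 0.05·(-284) = 10.2
Step 2: φ′(10.2) = 4330.432; x₂ = 10.2 − 0.05·4330.432 = -206.3216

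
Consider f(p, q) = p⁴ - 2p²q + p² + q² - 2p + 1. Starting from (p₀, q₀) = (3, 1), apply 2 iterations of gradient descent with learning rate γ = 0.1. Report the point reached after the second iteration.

(124.52, 11.88)

∇f = (4p³ - 4pq + 2p - 2, -2p² + 2q)
(p₁, q₁) = (3, 1) − 0.1·(100, -16) = (-7, 2.6)
(p₂, q₂) = (-7, 2.6) − 0.1·(-1315.2, -92.8) = (124.52, 11.88)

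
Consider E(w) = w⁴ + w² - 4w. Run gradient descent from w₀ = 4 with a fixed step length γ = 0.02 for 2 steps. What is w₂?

-0.93376

E′(w) = 4w³ + 2w - 4
w₁ = 4 − 0.02·260 = -1.2
w₂ = -1.2 − 0.02·(-13.312) = -0.93376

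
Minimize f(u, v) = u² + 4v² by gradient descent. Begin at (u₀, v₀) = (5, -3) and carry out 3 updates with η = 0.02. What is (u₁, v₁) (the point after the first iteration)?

(4.8, -2.52)

∇f = (2u, 8v)
Step 1: at (5, -3), ∇f = (10, -24) → (5, -3) − 0.02·(10, -24) = (4.8, -2.52)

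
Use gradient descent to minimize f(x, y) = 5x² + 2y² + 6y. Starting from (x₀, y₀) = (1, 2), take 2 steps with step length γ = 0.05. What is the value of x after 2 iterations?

∇f = (10x, 4y + 6)
(x₁, y₁) = (1, 2) − 0.05·(10, 14) = (0.5, 1.3)
(x₂, y₂) = (0.5, 1.3) − 0.05·(5, 11.2) = (0.25, 0.74)
x = 0.25

0.25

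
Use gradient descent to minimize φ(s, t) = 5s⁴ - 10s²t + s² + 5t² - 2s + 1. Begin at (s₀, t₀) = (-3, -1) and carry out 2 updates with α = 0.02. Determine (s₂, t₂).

(-294.9325184, 17.58112)

∇φ = (20s³ - 20st + 2s - 2, -10s² + 10t)
(s₁, t₁) = (-3, -1) − 0.02·(-608, -100) = (9.16, 1)
(s₂, t₂) = (9.16, 1) − 0.02·(15204.62592, -829.056) = (-294.9325184, 17.58112)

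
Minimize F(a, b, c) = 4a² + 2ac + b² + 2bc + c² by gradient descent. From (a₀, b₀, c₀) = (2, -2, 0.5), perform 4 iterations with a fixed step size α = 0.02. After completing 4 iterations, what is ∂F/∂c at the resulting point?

-0.70719488

∇F = (8a + 2c, 2b + 2c, 2a + 2b + 2c)
(a₁, b₁, c₁) = (2, -2, 0.5) − 0.02·(17, -3, 1) = (1.66, -1.94, 0.48)
(a₂, b₂, c₂) = (1.66, -1.94, 0.48) − 0.02·(14.24, -2.92, 0.4) = (1.3752, -1.8816, 0.472)
(a₃, b₃, c₃) = (1.3752, -1.8816, 0.472) − 0.02·(11.9456, -2.8192, -0.0688) = (1.136288, -1.825216, 0.473376)
(a₄, b₄, c₄) = (1.136288, -1.825216, 0.473376) − 0.02·(10.037056, -2.70368, -0.431104) = (0.93554688, -1.7711424, 0.48199808)
∂F/∂c at (0.93554688, -1.7711424, 0.48199808) = -0.70719488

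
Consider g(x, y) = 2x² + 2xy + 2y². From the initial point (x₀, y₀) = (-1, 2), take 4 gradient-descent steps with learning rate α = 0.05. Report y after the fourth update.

∇g = (4x + 2y, 2x + 4y)
(x₁, y₁) = (-1, 2) − 0.05·(0, 6) = (-1, 1.7)
(x₂, y₂) = (-1, 1.7) − 0.05·(-0.6, 4.8) = (-0.97, 1.46)
(x₃, y₃) = (-0.97, 1.46) − 0.05·(-0.96, 3.9) = (-0.922, 1.265)
(x₄, y₄) = (-0.922, 1.265) − 0.05·(-1.158, 3.216) = (-0.8641, 1.1042)
y = 1.1042

1.1042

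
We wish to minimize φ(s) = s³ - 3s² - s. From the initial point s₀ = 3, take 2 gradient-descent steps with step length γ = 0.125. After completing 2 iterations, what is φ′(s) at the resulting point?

φ′(s) = 3s² - 6s - 1
Step 1: φ′(3) = 8; s₁ = 3 − 0.125·8 = 2
Step 2: φ′(2) = -1; s₂ = 2 − 0.125·(-1) = 2.125
φ′(s) at (2.125) = -0.203125

-0.203125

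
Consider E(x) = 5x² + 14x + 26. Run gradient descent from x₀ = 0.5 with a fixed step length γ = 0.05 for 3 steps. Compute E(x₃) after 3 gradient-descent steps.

E′(x) = 10x + 14
Step 1: E′(0.5) = 19; x₁ = 0.5 − 0.05·19 = -0.45
Step 2: E′(-0.45) = 9.5; x₂ = -0.45 − 0.05·9.5 = -0.925
Step 3: E′(-0.925) = 4.75; x₃ = -0.925 − 0.05·4.75 = -1.1625
E(-1.1625) = 16.48203125

16.48203125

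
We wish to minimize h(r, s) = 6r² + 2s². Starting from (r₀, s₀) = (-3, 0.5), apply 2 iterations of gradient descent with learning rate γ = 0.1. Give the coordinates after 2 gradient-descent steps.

(-0.12, 0.18)

∇h = (12r, 4s)
Step 1: at (-3, 0.5), ∇h = (-36, 2) → (-3, 0.5) − 0.1·(-36, 2) = (0.6, 0.3)
Step 2: at (0.6, 0.3), ∇h = (7.2, 1.2) → (0.6, 0.3) − 0.1·(7.2, 1.2) = (-0.12, 0.18)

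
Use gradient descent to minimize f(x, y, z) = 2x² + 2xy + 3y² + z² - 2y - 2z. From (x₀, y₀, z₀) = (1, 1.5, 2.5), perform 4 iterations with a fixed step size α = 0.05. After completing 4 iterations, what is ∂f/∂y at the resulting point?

1.245

∇f = (4x + 2y, 2x + 6y - 2, 2z - 2)
Step 1: at (1, 1.5, 2.5), ∇f = (7, 9, 3) → (1, 1.5, 2.5) − 0.05·(7, 9, 3) = (0.65, 1.05, 2.35)
Step 2: at (0.65, 1.05, 2.35), ∇f = (4.7, 5.6, 2.7) → (0.65, 1.05, 2.35) − 0.05·(4.7, 5.6, 2.7) = (0.415, 0.77, 2.215)
Step 3: at (0.415, 0.77, 2.215), ∇f = (3.2, 3.45, 2.43) → (0.415, 0.77, 2.215) − 0.05·(3.2, 3.45, 2.43) = (0.255, 0.5975, 2.0935)
Step 4: at (0.255, 0.5975, 2.0935), ∇f = (2.215, 2.095, 2.187) → (0.255, 0.5975, 2.0935) − 0.05·(2.215, 2.095, 2.187) = (0.14425, 0.49275, 1.98415)
∂f/∂y at (0.14425, 0.49275, 1.98415) = 1.245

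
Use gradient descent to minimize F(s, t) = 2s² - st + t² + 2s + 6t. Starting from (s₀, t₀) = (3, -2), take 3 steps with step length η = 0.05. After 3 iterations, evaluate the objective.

∇F = (4s - t + 2, -s + 2t + 6)
(s₁, t₁) = (3, -2) − 0.05·(16, -1) = (2.2, -1.95)
(s₂, t₂) = (2.2, -1.95) − 0.05·(12.75, -0.1) = (1.5625, -1.945)
(s₃, t₃) = (1.5625, -1.945) − 0.05·(10.195, 0.5475) = (1.05275, -1.972375)
F(1.05275, -1.972375) = -1.545503953125

-1.545503953125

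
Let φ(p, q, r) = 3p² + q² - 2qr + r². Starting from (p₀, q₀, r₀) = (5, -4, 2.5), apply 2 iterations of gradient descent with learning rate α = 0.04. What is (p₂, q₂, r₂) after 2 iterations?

∇φ = (6p, 2q - 2r, -2q + 2r)
(p₁, q₁, r₁) = (5, -4, 2.5) − 0.04·(30, -13, 13) = (3.8, -3.48, 1.98)
(p₂, q₂, r₂) = (3.8, -3.48, 1.98) − 0.04·(22.8, -10.92, 10.92) = (2.888, -3.0432, 1.5432)

(2.888, -3.0432, 1.5432)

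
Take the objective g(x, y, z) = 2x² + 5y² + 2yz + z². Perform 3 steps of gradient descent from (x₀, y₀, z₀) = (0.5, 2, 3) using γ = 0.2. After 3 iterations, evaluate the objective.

63.026784

∇g = (4x, 10y + 2z, 2y + 2z)
Step 1: at (0.5, 2, 3), ∇g = (2, 26, 10) → (0.5, 2, 3) − 0.2·(2, 26, 10) = (0.1, -3.2, 1)
Step 2: at (0.1, -3.2, 1), ∇g = (0.4, -30, -4.4) → (0.1, -3.2, 1) − 0.2·(0.4, -30, -4.4) = (0.02, 2.8, 1.88)
Step 3: at (0.02, 2.8, 1.88), ∇g = (0.08, 31.76, 9.36) → (0.02, 2.8, 1.88) − 0.2·(0.08, 31.76, 9.36) = (0.004, -3.552, 0.008)
g(0.004, -3.552, 0.008) = 63.026784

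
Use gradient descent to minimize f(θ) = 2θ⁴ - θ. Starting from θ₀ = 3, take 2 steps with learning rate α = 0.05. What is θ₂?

f′(θ) = 8θ³ - 1
Step 1: f′(3) = 215; θ₁ = 3 − 0.05·215 = -7.75
Step 2: f′(-7.75) = -3724.875; θ₂ = -7.75 − 0.05·(-3724.875) = 178.49375

178.49375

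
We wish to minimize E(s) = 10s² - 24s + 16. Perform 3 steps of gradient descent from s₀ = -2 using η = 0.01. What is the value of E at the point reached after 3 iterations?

E′(s) = 20s - 24
Step 1: E′(-2) = -64; s₁ = -2 − 0.01·(-64) = -1.36
Step 2: E′(-1.36) = -51.2; s₂ = -1.36 − 0.01·(-51.2) = -0.848
Step 3: E′(-0.848) = -40.96; s₃ = -0.848 − 0.01·(-40.96) = -0.4384
E(-0.4384) = 28.4435456

28.4435456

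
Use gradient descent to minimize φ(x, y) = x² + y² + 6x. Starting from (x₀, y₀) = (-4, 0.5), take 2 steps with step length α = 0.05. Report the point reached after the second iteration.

(-3.81, 0.405)

∇φ = (2x + 6, 2y)
Step 1: at (-4, 0.5), ∇φ = (-2, 1) → (-4, 0.5) − 0.05·(-2, 1) = (-3.9, 0.45)
Step 2: at (-3.9, 0.45), ∇φ = (-1.8, 0.9) → (-3.9, 0.45) − 0.05·(-1.8, 0.9) = (-3.81, 0.405)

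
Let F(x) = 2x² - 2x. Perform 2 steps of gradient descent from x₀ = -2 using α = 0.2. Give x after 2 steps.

F′(x) = 4x - 2
Step 1: F′(-2) = -10; x₁ = -2 − 0.2·(-10) = 0
Step 2: F′(0) = -2; x₂ = 0 − 0.2·(-2) = 0.4

0.4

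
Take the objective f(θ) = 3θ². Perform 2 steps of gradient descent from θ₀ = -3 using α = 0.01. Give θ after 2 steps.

-2.6508

f′(θ) = 6θ
Step 1: f′(-3) = -18; θ₁ = -3 − 0.01·(-18) = -2.82
Step 2: f′(-2.82) = -16.92; θ₂ = -2.82 − 0.01·(-16.92) = -2.6508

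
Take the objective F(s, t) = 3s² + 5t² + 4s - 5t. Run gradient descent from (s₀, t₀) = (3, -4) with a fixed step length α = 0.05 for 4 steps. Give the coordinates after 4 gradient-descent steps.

(0.2137, 0.21875)

∇F = (6s + 4, 10t - 5)
(s₁, t₁) = (3, -4) − 0.05·(22, -45) = (1.9, -1.75)
(s₂, t₂) = (1.9, -1.75) − 0.05·(15.4, -22.5) = (1.13, -0.625)
(s₃, t₃) = (1.13, -0.625) − 0.05·(10.78, -11.25) = (0.591, -0.0625)
(s₄, t₄) = (0.591, -0.0625) − 0.05·(7.546, -5.625) = (0.2137, 0.21875)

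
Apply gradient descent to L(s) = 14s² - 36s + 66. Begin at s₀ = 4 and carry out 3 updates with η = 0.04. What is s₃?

L′(s) = 28s - 36
s₁ = 4 − 0.04·76 = 0.96
s₂ = 0.96 − 0.04·(-9.12) = 1.3248
s₃ = 1.3248 − 0.04·1.0944 = 1.281024

1.281024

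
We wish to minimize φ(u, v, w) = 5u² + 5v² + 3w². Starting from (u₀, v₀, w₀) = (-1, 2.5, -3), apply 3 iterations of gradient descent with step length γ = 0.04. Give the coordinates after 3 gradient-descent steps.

(-0.216, 0.54, -1.316928)

∇φ = (10u, 10v, 6w)
Step 1: at (-1, 2.5, -3), ∇φ = (-10, 25, -18) → (-1, 2.5, -3) − 0.04·(-10, 25, -18) = (-0.6, 1.5, -2.28)
Step 2: at (-0.6, 1.5, -2.28), ∇φ = (-6, 15, -13.68) → (-0.6, 1.5, -2.28) − 0.04·(-6, 15, -13.68) = (-0.36, 0.9, -1.7328)
Step 3: at (-0.36, 0.9, -1.7328), ∇φ = (-3.6, 9, -10.3968) → (-0.36, 0.9, -1.7328) − 0.04·(-3.6, 9, -10.3968) = (-0.216, 0.54, -1.316928)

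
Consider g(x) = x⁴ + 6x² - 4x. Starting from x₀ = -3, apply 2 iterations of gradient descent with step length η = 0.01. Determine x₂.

g′(x) = 4x³ + 12x - 4
x₁ = -3 − 0.01·(-148) = -1.52
x₂ = -1.52 − 0.01·(-36.287232) = -1.15712768

-1.15712768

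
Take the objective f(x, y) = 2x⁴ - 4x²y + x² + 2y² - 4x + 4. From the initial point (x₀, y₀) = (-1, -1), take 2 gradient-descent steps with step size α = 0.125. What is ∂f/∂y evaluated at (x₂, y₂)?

∇f = (8x³ - 8xy + 2x - 4, -4x² + 4y)
Step 1: at (-1, -1), ∇f = (-22, -8) → (-1, -1) − 0.125·(-22, -8) = (1.75, 0)
Step 2: at (1.75, 0), ∇f = (42.375, -12.25) → (1.75, 0) − 0.125·(42.375, -12.25) = (-3.546875, 1.53125)
∂f/∂y at (-3.546875, 1.53125) = -44.1962890625

-44.1962890625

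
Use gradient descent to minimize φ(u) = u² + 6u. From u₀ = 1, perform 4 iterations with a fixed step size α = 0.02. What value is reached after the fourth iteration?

φ′(u) = 2u + 6
u₁ = 1 − 0.02·8 = 0.84
u₂ = 0.84 − 0.02·7.68 = 0.6864
u₃ = 0.6864 − 0.02·7.3728 = 0.538944
u₄ = 0.538944 − 0.02·7.077888 = 0.39738624

0.39738624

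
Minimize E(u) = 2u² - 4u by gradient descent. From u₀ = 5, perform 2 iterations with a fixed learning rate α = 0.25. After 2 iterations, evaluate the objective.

E′(u) = 4u - 4
Step 1: E′(5) = 16; u₁ = 5 − 0.25·16 = 1
Step 2: E′(1) = 0; u₂ = 1 − 0.25·0 = 1
E(1) = -2

-2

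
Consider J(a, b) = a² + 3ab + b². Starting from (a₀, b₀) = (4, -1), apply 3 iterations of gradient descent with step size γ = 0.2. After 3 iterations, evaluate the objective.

-18.6624

∇J = (2a + 3b, 3a + 2b)
(a₁, b₁) = (4, -1) − 0.2·(5, 10) = (3, -3)
(a₂, b₂) = (3, -3) − 0.2·(-3, 3) = (3.6, -3.6)
(a₃, b₃) = (3.6, -3.6) − 0.2·(-3.6, 3.6) = (4.32, -4.32)
J(4.32, -4.32) = -18.6624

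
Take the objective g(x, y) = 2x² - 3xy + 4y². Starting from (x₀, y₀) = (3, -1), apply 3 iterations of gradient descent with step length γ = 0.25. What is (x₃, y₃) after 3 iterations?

(-2.859375, 5.640625)

∇g = (4x - 3y, -3x + 8y)
(x₁, y₁) = (3, -1) − 0.25·(15, -17) = (-0.75, 3.25)
(x₂, y₂) = (-0.75, 3.25) − 0.25·(-12.75, 28.25) = (2.4375, -3.8125)
(x₃, y₃) = (2.4375, -3.8125) − 0.25·(21.1875, -37.8125) = (-2.859375, 5.640625)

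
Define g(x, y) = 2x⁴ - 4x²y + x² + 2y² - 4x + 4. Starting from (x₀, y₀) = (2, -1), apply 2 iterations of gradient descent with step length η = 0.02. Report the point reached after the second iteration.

(0.41536, -0.5392)

∇g = (8x³ - 8xy + 2x - 4, -4x² + 4y)
(x₁, y₁) = (2, -1) − 0.02·(80, -20) = (0.4, -0.6)
(x₂, y₂) = (0.4, -0.6) − 0.02·(-0.768, -3.04) = (0.41536, -0.5392)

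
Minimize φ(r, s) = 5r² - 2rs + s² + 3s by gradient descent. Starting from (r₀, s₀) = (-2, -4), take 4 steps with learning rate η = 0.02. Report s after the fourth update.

∇φ = (10r - 2s, -2r + 2s + 3)
Step 1: at (-2, -4), ∇φ = (-12, -1) → (-2, -4) − 0.02·(-12, -1) = (-1.76, -3.98)
Step 2: at (-1.76, -3.98), ∇φ = (-9.64, -1.44) → (-1.76, -3.98) − 0.02·(-9.64, -1.44) = (-1.5672, -3.9512)
Step 3: at (-1.5672, -3.9512), ∇φ = (-7.7696, -1.768) → (-1.5672, -3.9512) − 0.02·(-7.7696, -1.768) = (-1.411808, -3.91584)
Step 4: at (-1.411808, -3.91584), ∇φ = (-6.2864, -2.008064) → (-1.411808, -3.91584) − 0.02·(-6.2864, -2.008064) = (-1.28608, -3.87567872)
s = -3.87567872

-3.87567872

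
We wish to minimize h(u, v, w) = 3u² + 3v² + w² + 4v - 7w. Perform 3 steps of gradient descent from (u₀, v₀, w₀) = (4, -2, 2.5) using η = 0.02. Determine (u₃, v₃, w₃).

∇h = (6u, 6v + 4, 2w - 7)
(u₁, v₁, w₁) = (4, -2, 2.5) − 0.02·(24, -8, -2) = (3.52, -1.84, 2.54)
(u₂, v₂, w₂) = (3.52, -1.84, 2.54) − 0.02·(21.12, -7.04, -1.92) = (3.0976, -1.6992, 2.5784)
(u₃, v₃, w₃) = (3.0976, -1.6992, 2.5784) − 0.02·(18.5856, -6.1952, -1.8432) = (2.725888, -1.575296, 2.615264)

(2.725888, -1.575296, 2.615264)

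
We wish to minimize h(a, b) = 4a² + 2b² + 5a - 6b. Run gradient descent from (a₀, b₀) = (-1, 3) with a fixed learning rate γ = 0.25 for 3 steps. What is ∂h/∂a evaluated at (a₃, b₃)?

3

∇h = (8a + 5, 4b - 6)
Step 1: at (-1, 3), ∇h = (-3, 6) → (-1, 3) − 0.25·(-3, 6) = (-0.25, 1.5)
Step 2: at (-0.25, 1.5), ∇h = (3, 0) → (-0.25, 1.5) − 0.25·(3, 0) = (-1, 1.5)
Step 3: at (-1, 1.5), ∇h = (-3, 0) → (-1, 1.5) − 0.25·(-3, 0) = (-0.25, 1.5)
∂h/∂a at (-0.25, 1.5) = 3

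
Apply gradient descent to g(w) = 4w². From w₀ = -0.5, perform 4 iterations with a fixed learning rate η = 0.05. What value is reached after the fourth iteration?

g′(w) = 8w
w₁ = -0.5 − 0.05·(-4) = -0.3
w₂ = -0.3 − 0.05·(-2.4) = -0.18
w₃ = -0.18 − 0.05·(-1.44) = -0.108
w₄ = -0.108 − 0.05·(-0.864) = -0.0648

-0.0648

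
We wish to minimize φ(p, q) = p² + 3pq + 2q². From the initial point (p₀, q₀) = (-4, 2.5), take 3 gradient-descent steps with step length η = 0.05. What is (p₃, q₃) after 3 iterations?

(-3.9721875, 2.736125)

∇φ = (2p + 3q, 3p + 4q)
(p₁, q₁) = (-4, 2.5) − 0.05·(-0.5, -2) = (-3.975, 2.6)
(p₂, q₂) = (-3.975, 2.6) − 0.05·(-0.15, -1.525) = (-3.9675, 2.67625)
(p₃, q₃) = (-3.9675, 2.67625) − 0.05·(0.09375, -1.1975) = (-3.9721875, 2.736125)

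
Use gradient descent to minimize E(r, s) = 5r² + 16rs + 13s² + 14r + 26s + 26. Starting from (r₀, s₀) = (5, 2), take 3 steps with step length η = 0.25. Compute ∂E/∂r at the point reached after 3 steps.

-49246

∇E = (10r + 16s + 14, 16r + 26s + 26)
(r₁, s₁) = (5, 2) − 0.25·(96, 158) = (-19, -37.5)
(r₂, s₂) = (-19, -37.5) − 0.25·(-776, -1253) = (175, 275.75)
(r₃, s₃) = (175, 275.75) − 0.25·(6176, 9995.5) = (-1369, -2223.125)
∂E/∂r at (-1369, -2223.125) = -49246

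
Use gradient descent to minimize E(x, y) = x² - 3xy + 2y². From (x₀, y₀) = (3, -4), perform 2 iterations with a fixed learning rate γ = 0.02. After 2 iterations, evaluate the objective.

45.4987736

∇E = (2x - 3y, -3x + 4y)
Step 1: at (3, -4), ∇E = (18, -25) → (3, -4) − 0.02·(18, -25) = (2.64, -3.5)
Step 2: at (2.64, -3.5), ∇E = (15.78, -21.92) → (2.64, -3.5) − 0.02·(15.78, -21.92) = (2.3244, -3.0616)
E(2.3244, -3.0616) = 45.4987736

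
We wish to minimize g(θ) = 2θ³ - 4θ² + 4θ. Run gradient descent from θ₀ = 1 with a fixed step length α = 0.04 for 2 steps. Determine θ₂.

g′(θ) = 6θ² - 8θ + 4
θ₁ = 1 − 0.04·2 = 0.92
θ₂ = 0.92 − 0.04·1.7184 = 0.851264

0.851264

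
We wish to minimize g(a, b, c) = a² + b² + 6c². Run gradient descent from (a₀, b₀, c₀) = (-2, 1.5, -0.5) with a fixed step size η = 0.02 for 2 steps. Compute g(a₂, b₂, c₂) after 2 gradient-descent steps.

∇g = (2a, 2b, 12c)
Step 1: at (-2, 1.5, -0.5), ∇g = (-4, 3, -6) → (-2, 1.5, -0.5) − 0.02·(-4, 3, -6) = (-1.92, 1.44, -0.38)
Step 2: at (-1.92, 1.44, -0.38), ∇g = (-3.84, 2.88, -4.56) → (-1.92, 1.44, -0.38) − 0.02·(-3.84, 2.88, -4.56) = (-1.8432, 1.3824, -0.2888)
g(-1.8432, 1.3824, -0.2888) = 5.80884864

5.80884864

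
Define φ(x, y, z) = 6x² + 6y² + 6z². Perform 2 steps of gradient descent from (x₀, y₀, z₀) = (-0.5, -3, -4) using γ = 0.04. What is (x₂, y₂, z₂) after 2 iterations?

∇φ = (12x, 12y, 12z)
(x₁, y₁, z₁) = (-0.5, -3, -4) − 0.04·(-6, -36, -48) = (-0.26, -1.56, -2.08)
(x₂, y₂, z₂) = (-0.26, -1.56, -2.08) − 0.04·(-3.12, -18.72, -24.96) = (-0.1352, -0.8112, -1.0816)

(-0.1352, -0.8112, -1.0816)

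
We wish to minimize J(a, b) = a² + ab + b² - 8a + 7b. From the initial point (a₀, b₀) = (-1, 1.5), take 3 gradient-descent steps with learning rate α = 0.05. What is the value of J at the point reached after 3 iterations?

∇J = (2a + b - 8, a + 2b + 7)
(a₁, b₁) = (-1, 1.5) − 0.05·(-8.5, 9) = (-0.575, 1.05)
(a₂, b₂) = (-0.575, 1.05) − 0.05·(-8.1, 8.525) = (-0.17, 0.62375)
(a₃, b₃) = (-0.17, 0.62375) − 0.05·(-7.71625, 8.0775) = (0.2158125, 0.219875)
J(0.2158125, 0.219875) = -0.04500317578125

-0.04500317578125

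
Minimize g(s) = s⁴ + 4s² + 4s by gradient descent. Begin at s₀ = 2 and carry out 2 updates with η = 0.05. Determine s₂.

-0.5168

g′(s) = 4s³ + 8s + 4
s₁ = 2 − 0.05·52 = -0.6
s₂ = -0.6 − 0.05·(-1.664) = -0.5168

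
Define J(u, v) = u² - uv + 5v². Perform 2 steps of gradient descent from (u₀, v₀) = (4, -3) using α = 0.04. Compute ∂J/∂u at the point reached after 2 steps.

7.2608

∇J = (2u - v, -u + 10v)
(u₁, v₁) = (4, -3) − 0.04·(11, -34) = (3.56, -1.64)
(u₂, v₂) = (3.56, -1.64) − 0.04·(8.76, -19.96) = (3.2096, -0.8416)
∂J/∂u at (3.2096, -0.8416) = 7.2608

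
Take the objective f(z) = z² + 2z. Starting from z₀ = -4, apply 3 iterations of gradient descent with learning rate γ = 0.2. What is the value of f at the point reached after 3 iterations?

-0.580096

f′(z) = 2z + 2
z₁ = -4 − 0.2·(-6) = -2.8
z₂ = -2.8 − 0.2·(-3.6) = -2.08
z₃ = -2.08 − 0.2·(-2.16) = -1.648
f(-1.648) = -0.580096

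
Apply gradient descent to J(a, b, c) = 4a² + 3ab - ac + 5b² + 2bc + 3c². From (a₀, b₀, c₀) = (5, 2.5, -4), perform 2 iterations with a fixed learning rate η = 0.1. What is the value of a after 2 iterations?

∇J = (8a + 3b - c, 3a + 10b + 2c, -a + 2b + 6c)
(a₁, b₁, c₁) = (5, 2.5, -4) − 0.1·(51.5, 32, -24) = (-0.15, -0.7, -1.6)
(a₂, b₂, c₂) = (-0.15, -0.7, -1.6) − 0.1·(-1.7, -10.65, -10.85) = (0.02, 0.365, -0.515)
a = 0.02

0.02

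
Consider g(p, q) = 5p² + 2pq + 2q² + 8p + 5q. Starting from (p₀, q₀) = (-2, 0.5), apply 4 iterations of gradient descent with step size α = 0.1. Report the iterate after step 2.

(-0.84, -0.2)

∇g = (10p + 2q + 8, 2p + 4q + 5)
Step 1: at (-2, 0.5), ∇g = (-11, 3) → (-2, 0.5) − 0.1·(-11, 3) = (-0.9, 0.2)
Step 2: at (-0.9, 0.2), ∇g = (-0.6, 4) → (-0.9, 0.2) − 0.1·(-0.6, 4) = (-0.84, -0.2)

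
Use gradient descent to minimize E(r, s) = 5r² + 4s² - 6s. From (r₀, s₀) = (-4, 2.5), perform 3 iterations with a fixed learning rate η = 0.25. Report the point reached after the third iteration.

∇E = (10r, 8s - 6)
(r₁, s₁) = (-4, 2.5) − 0.25·(-40, 14) = (6, -1)
(r₂, s₂) = (6, -1) − 0.25·(60, -14) = (-9, 2.5)
(r₃, s₃) = (-9, 2.5) − 0.25·(-90, 14) = (13.5, -1)

(13.5, -1)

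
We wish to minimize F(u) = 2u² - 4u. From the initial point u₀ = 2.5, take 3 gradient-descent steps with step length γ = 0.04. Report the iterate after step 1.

2.26

F′(u) = 4u - 4
Step 1: F′(2.5) = 6; u₁ = 2.5 − 0.04·6 = 2.26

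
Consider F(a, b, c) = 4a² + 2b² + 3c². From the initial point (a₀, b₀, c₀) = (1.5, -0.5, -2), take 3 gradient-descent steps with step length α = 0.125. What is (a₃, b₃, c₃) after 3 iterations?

∇F = (8a, 4b, 6c)
Step 1: at (1.5, -0.5, -2), ∇F = (12, -2, -12) → (1.5, -0.5, -2) − 0.125·(12, -2, -12) = (0, -0.25, -0.5)
Step 2: at (0, -0.25, -0.5), ∇F = (0, -1, -3) → (0, -0.25, -0.5) − 0.125·(0, -1, -3) = (0, -0.125, -0.125)
Step 3: at (0, -0.125, -0.125), ∇F = (0, -0.5, -0.75) → (0, -0.125, -0.125) − 0.125·(0, -0.5, -0.75) = (0, -0.0625, -0.03125)

(0, -0.0625, -0.03125)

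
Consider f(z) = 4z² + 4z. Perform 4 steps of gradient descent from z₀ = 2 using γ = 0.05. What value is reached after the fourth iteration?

f′(z) = 8z + 4
z₁ = 2 − 0.05·20 = 1
z₂ = 1 − 0.05·12 = 0.4
z₃ = 0.4 − 0.05·7.2 = 0.04
z₄ = 0.04 − 0.05·4.32 = -0.176

-0.176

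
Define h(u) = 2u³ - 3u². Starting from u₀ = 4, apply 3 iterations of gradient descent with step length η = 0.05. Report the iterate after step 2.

0.472

h′(u) = 6u² - 6u
u₁ = 4 − 0.05·72 = 0.4
u₂ = 0.4 − 0.05·(-1.44) = 0.472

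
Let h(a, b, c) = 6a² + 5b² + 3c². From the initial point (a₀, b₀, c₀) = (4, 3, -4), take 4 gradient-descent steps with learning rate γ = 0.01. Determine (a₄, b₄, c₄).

(2.39878144, 1.9683, -3.12299584)

∇h = (12a, 10b, 6c)
Step 1: at (4, 3, -4), ∇h = (48, 30, -24) → (4, 3, -4) − 0.01·(48, 30, -24) = (3.52, 2.7, -3.76)
Step 2: at (3.52, 2.7, -3.76), ∇h = (42.24, 27, -22.56) → (3.52, 2.7, -3.76) − 0.01·(42.24, 27, -22.56) = (3.0976, 2.43, -3.5344)
Step 3: at (3.0976, 2.43, -3.5344), ∇h = (37.1712, 24.3, -21.2064) → (3.0976, 2.43, -3.5344) − 0.01·(37.1712, 24.3, -21.2064) = (2.725888, 2.187, -3.322336)
Step 4: at (2.725888, 2.187, -3.322336), ∇h = (32.710656, 21.87, -19.934016) → (2.725888, 2.187, -3.322336) − 0.01·(32.710656, 21.87, -19.934016) = (2.39878144, 1.9683, -3.12299584)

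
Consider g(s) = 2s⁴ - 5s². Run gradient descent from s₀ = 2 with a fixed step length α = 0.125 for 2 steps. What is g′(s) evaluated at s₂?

342650

g′(s) = 8s³ - 10s
s₁ = 2 − 0.125·44 = -3.5
s₂ = -3.5 − 0.125·(-308) = 35
g′(s) at (35) = 342650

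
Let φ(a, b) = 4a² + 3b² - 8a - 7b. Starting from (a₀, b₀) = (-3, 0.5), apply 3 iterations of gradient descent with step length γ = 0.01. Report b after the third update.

∇φ = (8a - 8, 6b - 7)
Step 1: at (-3, 0.5), ∇φ = (-32, -4) → (-3, 0.5) − 0.01·(-32, -4) = (-2.68, 0.54)
Step 2: at (-2.68, 0.54), ∇φ = (-29.44, -3.76) → (-2.68, 0.54) − 0.01·(-29.44, -3.76) = (-2.3856, 0.5776)
Step 3: at (-2.3856, 0.5776), ∇φ = (-27.0848, -3.5344) → (-2.3856, 0.5776) − 0.01·(-27.0848, -3.5344) = (-2.114752, 0.612944)
b = 0.612944

0.612944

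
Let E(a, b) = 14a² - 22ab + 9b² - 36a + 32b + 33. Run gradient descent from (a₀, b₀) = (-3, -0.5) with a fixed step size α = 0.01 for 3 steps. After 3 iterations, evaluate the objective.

8.5474837284

∇E = (28a - 22b - 36, -22a + 18b + 32)
(a₁, b₁) = (-3, -0.5) − 0.01·(-109, 89) = (-1.91, -1.39)
(a₂, b₂) = (-1.91, -1.39) − 0.01·(-58.9, 49) = (-1.321, -1.88)
(a₃, b₃) = (-1.321, -1.88) − 0.01·(-31.628, 27.222) = (-1.00472, -2.15222)
E(-1.00472, -2.15222) = 8.5474837284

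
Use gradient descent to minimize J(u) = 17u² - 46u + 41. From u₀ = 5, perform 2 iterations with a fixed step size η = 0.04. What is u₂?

1.8256

J′(u) = 34u - 46
u₁ = 5 − 0.04·124 = 0.04
u₂ = 0.04 − 0.04·(-44.64) = 1.8256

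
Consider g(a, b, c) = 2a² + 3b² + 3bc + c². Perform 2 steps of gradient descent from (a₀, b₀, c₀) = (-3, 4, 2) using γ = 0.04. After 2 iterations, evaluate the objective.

∇g = (4a, 6b + 3c, 3b + 2c)
Step 1: at (-3, 4, 2), ∇g = (-12, 30, 16) → (-3, 4, 2) − 0.04·(-12, 30, 16) = (-2.52, 2.8, 1.36)
Step 2: at (-2.52, 2.8, 1.36), ∇g = (-10.08, 20.88, 11.12) → (-2.52, 2.8, 1.36) − 0.04·(-10.08, 20.88, 11.12) = (-2.1168, 1.9648, 0.9152)
g(-2.1168, 1.9648, 0.9152) = 26.77514752

26.77514752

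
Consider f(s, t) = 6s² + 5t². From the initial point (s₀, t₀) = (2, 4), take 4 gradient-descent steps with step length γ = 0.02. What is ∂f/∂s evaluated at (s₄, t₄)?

8.00692224

∇f = (12s, 10t)
(s₁, t₁) = (2, 4) − 0.02·(24, 40) = (1.52, 3.2)
(s₂, t₂) = (1.52, 3.2) − 0.02·(18.24, 32) = (1.1552, 2.56)
(s₃, t₃) = (1.1552, 2.56) − 0.02·(13.8624, 25.6) = (0.877952, 2.048)
(s₄, t₄) = (0.877952, 2.048) − 0.02·(10.535424, 20.48) = (0.66724352, 1.6384)
∂f/∂s at (0.66724352, 1.6384) = 8.00692224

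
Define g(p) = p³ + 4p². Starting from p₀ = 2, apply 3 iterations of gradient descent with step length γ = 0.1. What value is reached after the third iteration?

-0.1075712

g′(p) = 3p² + 8p
Step 1: g′(2) = 28; p₁ = 2 − 0.1·28 = -0.8
Step 2: g′(-0.8) = -4.48; p₂ = -0.8 − 0.1·(-4.48) = -0.352
Step 3: g′(-0.352) = -2.444288; p₃ = -0.352 − 0.1·(-2.444288) = -0.1075712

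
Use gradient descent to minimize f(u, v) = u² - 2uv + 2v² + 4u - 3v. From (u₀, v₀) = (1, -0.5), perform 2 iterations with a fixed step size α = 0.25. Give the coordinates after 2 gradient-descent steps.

(-0.75, 0.375)

∇f = (2u - 2v + 4, -2u + 4v - 3)
Step 1: at (1, -0.5), ∇f = (7, -7) → (1, -0.5) − 0.25·(7, -7) = (-0.75, 1.25)
Step 2: at (-0.75, 1.25), ∇f = (0, 3.5) → (-0.75, 1.25) − 0.25·(0, 3.5) = (-0.75, 0.375)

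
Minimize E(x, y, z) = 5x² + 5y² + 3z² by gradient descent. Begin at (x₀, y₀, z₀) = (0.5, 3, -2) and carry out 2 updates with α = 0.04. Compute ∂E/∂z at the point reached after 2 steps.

∇E = (10x, 10y, 6z)
Step 1: at (0.5, 3, -2), ∇E = (5, 30, -12) → (0.5, 3, -2) − 0.04·(5, 30, -12) = (0.3, 1.8, -1.52)
Step 2: at (0.3, 1.8, -1.52), ∇E = (3, 18, -9.12) → (0.3, 1.8, -1.52) − 0.04·(3, 18, -9.12) = (0.18, 1.08, -1.1552)
∂E/∂z at (0.18, 1.08, -1.1552) = -6.9312

-6.9312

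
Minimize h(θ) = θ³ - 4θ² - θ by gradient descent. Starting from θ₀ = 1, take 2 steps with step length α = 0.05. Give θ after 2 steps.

1.6165

h′(θ) = 3θ² - 8θ - 1
θ₁ = 1 − 0.05·(-6) = 1.3
θ₂ = 1.3 − 0.05·(-6.33) = 1.6165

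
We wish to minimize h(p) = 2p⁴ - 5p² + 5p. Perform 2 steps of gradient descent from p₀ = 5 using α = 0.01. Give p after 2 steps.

2.48071

h′(p) = 8p³ - 10p + 5
Step 1: h′(5) = 955; p₁ = 5 − 0.01·955 = -4.55
Step 2: h′(-4.55) = -703.071; p₂ = -4.55 − 0.01·(-703.071) = 2.48071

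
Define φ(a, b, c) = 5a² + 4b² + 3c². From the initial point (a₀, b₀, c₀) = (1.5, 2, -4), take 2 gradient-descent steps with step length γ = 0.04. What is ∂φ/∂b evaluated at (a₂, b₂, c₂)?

∇φ = (10a, 8b, 6c)
Step 1: at (1.5, 2, -4), ∇φ = (15, 16, -24) → (1.5, 2, -4) − 0.04·(15, 16, -24) = (0.9, 1.36, -3.04)
Step 2: at (0.9, 1.36, -3.04), ∇φ = (9, 10.88, -18.24) → (0.9, 1.36, -3.04) − 0.04·(9, 10.88, -18.24) = (0.54, 0.9248, -2.3104)
∂φ/∂b at (0.54, 0.9248, -2.3104) = 7.3984

7.3984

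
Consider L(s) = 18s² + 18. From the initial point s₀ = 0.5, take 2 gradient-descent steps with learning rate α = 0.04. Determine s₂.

L′(s) = 36s
s₁ = 0.5 − 0.04·18 = -0.22
s₂ = -0.22 − 0.04·(-7.92) = 0.0968

0.0968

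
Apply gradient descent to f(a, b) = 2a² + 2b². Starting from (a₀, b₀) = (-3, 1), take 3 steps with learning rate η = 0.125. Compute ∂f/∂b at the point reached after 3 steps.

0.5

∇f = (4a, 4b)
Step 1: at (-3, 1), ∇f = (-12, 4) → (-3, 1) − 0.125·(-12, 4) = (-1.5, 0.5)
Step 2: at (-1.5, 0.5), ∇f = (-6, 2) → (-1.5, 0.5) − 0.125·(-6, 2) = (-0.75, 0.25)
Step 3: at (-0.75, 0.25), ∇f = (-3, 1) → (-0.75, 0.25) − 0.125·(-3, 1) = (-0.375, 0.125)
∂f/∂b at (-0.375, 0.125) = 0.5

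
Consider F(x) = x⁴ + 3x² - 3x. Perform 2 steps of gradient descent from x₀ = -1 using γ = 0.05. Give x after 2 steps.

-0.086425

F′(x) = 4x³ + 6x - 3
Step 1: F′(-1) = -13; x₁ = -1 − 0.05·(-13) = -0.35
Step 2: F′(-0.35) = -5.2715; x₂ = -0.35 − 0.05·(-5.2715) = -0.086425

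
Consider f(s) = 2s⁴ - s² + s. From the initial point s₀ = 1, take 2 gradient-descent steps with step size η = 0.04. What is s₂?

0.61816064

f′(s) = 8s³ - 2s + 1
Step 1: f′(1) = 7; s₁ = 1 − 0.04·7 = 0.72
Step 2: f′(0.72) = 2.545984; s₂ = 0.72 − 0.04·2.545984 = 0.61816064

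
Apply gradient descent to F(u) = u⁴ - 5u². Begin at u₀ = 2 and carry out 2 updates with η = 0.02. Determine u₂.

1.67585792

F′(u) = 4u³ - 10u
u₁ = 2 − 0.02·12 = 1.76
u₂ = 1.76 − 0.02·4.207104 = 1.67585792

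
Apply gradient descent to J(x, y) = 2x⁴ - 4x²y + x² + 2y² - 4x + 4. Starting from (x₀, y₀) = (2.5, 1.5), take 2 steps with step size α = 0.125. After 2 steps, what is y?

47.0625

∇J = (8x³ - 8xy + 2x - 4, -4x² + 4y)
Step 1: at (2.5, 1.5), ∇J = (96, -19) → (2.5, 1.5) − 0.125·(96, -19) = (-9.5, 3.875)
Step 2: at (-9.5, 3.875), ∇J = (-6587.5, -345.5) → (-9.5, 3.875) − 0.125·(-6587.5, -345.5) = (813.9375, 47.0625)
y = 47.0625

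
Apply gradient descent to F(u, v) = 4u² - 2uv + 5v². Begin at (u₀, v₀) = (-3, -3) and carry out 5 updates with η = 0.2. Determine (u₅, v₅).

∇F = (8u - 2v, -2u + 10v)
(u₁, v₁) = (-3, -3) − 0.2·(-18, -24) = (0.6, 1.8)
(u₂, v₂) = (0.6, 1.8) − 0.2·(1.2, 16.8) = (0.36, -1.56)
(u₃, v₃) = (0.36, -1.56) − 0.2·(6, -16.32) = (-0.84, 1.704)
(u₄, v₄) = (-0.84, 1.704) − 0.2·(-10.128, 18.72) = (1.1856, -2.04)
(u₅, v₅) = (1.1856, -2.04) − 0.2·(13.5648, -22.7712) = (-1.52736, 2.51424)

(-1.52736, 2.51424)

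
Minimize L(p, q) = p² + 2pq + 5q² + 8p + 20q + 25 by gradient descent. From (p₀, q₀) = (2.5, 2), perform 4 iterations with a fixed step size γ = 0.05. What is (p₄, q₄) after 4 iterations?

(0.4308, -1.9508)

∇L = (2p + 2q + 8, 2p + 10q + 20)
(p₁, q₁) = (2.5, 2) − 0.05·(17, 45) = (1.65, -0.25)
(p₂, q₂) = (1.65, -0.25) − 0.05·(10.8, 20.8) = (1.11, -1.29)
(p₃, q₃) = (1.11, -1.29) − 0.05·(7.64, 9.32) = (0.728, -1.756)
(p₄, q₄) = (0.728, -1.756) − 0.05·(5.944, 3.896) = (0.4308, -1.9508)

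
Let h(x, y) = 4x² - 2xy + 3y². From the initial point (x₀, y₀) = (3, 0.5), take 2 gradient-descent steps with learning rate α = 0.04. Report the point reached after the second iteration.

∇h = (8x - 2y, -2x + 6y)
Step 1: at (3, 0.5), ∇h = (23, -3) → (3, 0.5) − 0.04·(23, -3) = (2.08, 0.62)
Step 2: at (2.08, 0.62), ∇h = (15.4, -0.44) → (2.08, 0.62) − 0.04·(15.4, -0.44) = (1.464, 0.6376)

(1.464, 0.6376)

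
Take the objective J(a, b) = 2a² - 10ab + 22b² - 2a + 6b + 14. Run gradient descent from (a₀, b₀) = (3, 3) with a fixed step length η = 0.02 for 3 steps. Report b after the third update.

∇J = (4a - 10b - 2, -10a + 44b + 6)
Step 1: at (3, 3), ∇J = (-20, 108) → (3, 3) − 0.02·(-20, 108) = (3.4, 0.84)
Step 2: at (3.4, 0.84), ∇J = (3.2, 8.96) → (3.4, 0.84) − 0.02·(3.2, 8.96) = (3.336, 0.6608)
Step 3: at (3.336, 0.6608), ∇J = (4.736, 1.7152) → (3.336, 0.6608) − 0.02·(4.736, 1.7152) = (3.24128, 0.626496)
b = 0.626496

0.626496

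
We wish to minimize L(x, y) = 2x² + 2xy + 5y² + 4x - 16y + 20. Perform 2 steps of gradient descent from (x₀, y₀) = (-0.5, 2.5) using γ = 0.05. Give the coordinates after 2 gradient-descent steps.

∇L = (4x + 2y + 4, 2x + 10y - 16)
Step 1: at (-0.5, 2.5), ∇L = (7, 8) → (-0.5, 2.5) − 0.05·(7, 8) = (-0.85, 2.1)
Step 2: at (-0.85, 2.1), ∇L = (4.8, 3.3) → (-0.85, 2.1) − 0.05·(4.8, 3.3) = (-1.09, 1.935)

(-1.09, 1.935)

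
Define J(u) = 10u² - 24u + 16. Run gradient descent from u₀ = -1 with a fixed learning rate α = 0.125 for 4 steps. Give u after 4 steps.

J′(u) = 20u - 24
u₁ = -1 − 0.125·(-44) = 4.5
u₂ = 4.5 − 0.125·66 = -3.75
u₃ = -3.75 − 0.125·(-99) = 8.625
u₄ = 8.625 − 0.125·148.5 = -9.9375

-9.9375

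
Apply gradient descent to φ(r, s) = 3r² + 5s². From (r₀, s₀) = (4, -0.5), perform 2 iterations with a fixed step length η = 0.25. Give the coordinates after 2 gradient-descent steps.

(1, -1.125)

∇φ = (6r, 10s)
(r₁, s₁) = (4, -0.5) − 0.25·(24, -5) = (-2, 0.75)
(r₂, s₂) = (-2, 0.75) − 0.25·(-12, 7.5) = (1, -1.125)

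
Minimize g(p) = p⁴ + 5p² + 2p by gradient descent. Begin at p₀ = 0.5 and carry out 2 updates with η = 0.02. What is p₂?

0.23657

g′(p) = 4p³ + 10p + 2
Step 1: g′(0.5) = 7.5; p₁ = 0.5 − 0.02·7.5 = 0.35
Step 2: g′(0.35) = 5.6715; p₂ = 0.35 − 0.02·5.6715 = 0.23657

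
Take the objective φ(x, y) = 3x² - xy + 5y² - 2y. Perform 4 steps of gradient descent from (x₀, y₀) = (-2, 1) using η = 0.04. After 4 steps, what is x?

-0.61366784

∇φ = (6x - y, -x + 10y - 2)
(x₁, y₁) = (-2, 1) − 0.04·(-13, 10) = (-1.48, 0.6)
(x₂, y₂) = (-1.48, 0.6) − 0.04·(-9.48, 5.48) = (-1.1008, 0.3808)
(x₃, y₃) = (-1.1008, 0.3808) − 0.04·(-6.9856, 2.9088) = (-0.821376, 0.264448)
(x₄, y₄) = (-0.821376, 0.264448) − 0.04·(-5.192704, 1.465856) = (-0.61366784, 0.20581376)
x = -0.61366784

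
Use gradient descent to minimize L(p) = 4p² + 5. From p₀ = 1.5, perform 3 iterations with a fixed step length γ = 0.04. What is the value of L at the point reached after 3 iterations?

5.889807343616

L′(p) = 8p
p₁ = 1.5 − 0.04·12 = 1.02
p₂ = 1.02 − 0.04·8.16 = 0.6936
p₃ = 0.6936 − 0.04·5.5488 = 0.471648
L(0.471648) = 5.889807343616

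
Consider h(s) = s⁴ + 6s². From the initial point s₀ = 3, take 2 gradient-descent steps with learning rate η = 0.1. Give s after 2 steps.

594.8976

h′(s) = 4s³ + 12s
s₁ = 3 − 0.1·144 = -11.4
s₂ = -11.4 − 0.1·(-6062.976) = 594.8976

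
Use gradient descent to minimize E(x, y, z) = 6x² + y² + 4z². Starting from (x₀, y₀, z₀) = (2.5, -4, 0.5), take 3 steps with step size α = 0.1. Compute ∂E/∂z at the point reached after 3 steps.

0.032

∇E = (12x, 2y, 8z)
(x₁, y₁, z₁) = (2.5, -4, 0.5) − 0.1·(30, -8, 4) = (-0.5, -3.2, 0.1)
(x₂, y₂, z₂) = (-0.5, -3.2, 0.1) − 0.1·(-6, -6.4, 0.8) = (0.1, -2.56, 0.02)
(x₃, y₃, z₃) = (0.1, -2.56, 0.02) − 0.1·(1.2, -5.12, 0.16) = (-0.02, -2.048, 0.004)
∂E/∂z at (-0.02, -2.048, 0.004) = 0.032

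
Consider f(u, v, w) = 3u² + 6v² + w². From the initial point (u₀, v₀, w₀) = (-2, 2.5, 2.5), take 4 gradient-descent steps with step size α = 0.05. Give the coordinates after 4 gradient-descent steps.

(-0.4802, 0.064, 1.64025)

∇f = (6u, 12v, 2w)
(u₁, v₁, w₁) = (-2, 2.5, 2.5) − 0.05·(-12, 30, 5) = (-1.4, 1, 2.25)
(u₂, v₂, w₂) = (-1.4, 1, 2.25) − 0.05·(-8.4, 12, 4.5) = (-0.98, 0.4, 2.025)
(u₃, v₃, w₃) = (-0.98, 0.4, 2.025) − 0.05·(-5.88, 4.8, 4.05) = (-0.686, 0.16, 1.8225)
(u₄, v₄, w₄) = (-0.686, 0.16, 1.8225) − 0.05·(-4.116, 1.92, 3.645) = (-0.4802, 0.064, 1.64025)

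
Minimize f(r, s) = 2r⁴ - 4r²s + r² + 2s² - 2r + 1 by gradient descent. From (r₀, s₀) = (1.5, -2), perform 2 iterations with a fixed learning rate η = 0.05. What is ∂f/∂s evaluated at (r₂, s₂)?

∇f = (8r³ - 8rs + 2r - 2, -4r² + 4s)
(r₁, s₁) = (1.5, -2) − 0.05·(52, -17) = (-1.1, -1.15)
(r₂, s₂) = (-1.1, -1.15) − 0.05·(-24.968, -9.44) = (0.1484, -0.678)
∂f/∂s at (0.1484, -0.678) = -2.80009024

-2.80009024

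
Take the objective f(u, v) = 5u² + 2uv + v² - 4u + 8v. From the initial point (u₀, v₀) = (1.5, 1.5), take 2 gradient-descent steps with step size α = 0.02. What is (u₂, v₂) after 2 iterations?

(1.0072, 0.9624)

∇f = (10u + 2v - 4, 2u + 2v + 8)
Step 1: at (1.5, 1.5), ∇f = (14, 14) → (1.5, 1.5) − 0.02·(14, 14) = (1.22, 1.22)
Step 2: at (1.22, 1.22), ∇f = (10.64, 12.88) → (1.22, 1.22) − 0.02·(10.64, 12.88) = (1.0072, 0.9624)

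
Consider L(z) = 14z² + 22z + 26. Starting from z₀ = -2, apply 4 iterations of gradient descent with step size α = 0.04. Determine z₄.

-0.78596608

L′(z) = 28z + 22
Step 1: L′(-2) = -34; z₁ = -2 − 0.04·(-34) = -0.64
Step 2: L′(-0.64) = 4.08; z₂ = -0.64 − 0.04·4.08 = -0.8032
Step 3: L′(-0.8032) = -0.4896; z₃ = -0.8032 − 0.04·(-0.4896) = -0.783616
Step 4: L′(-0.783616) = 0.058752; z₄ = -0.783616 − 0.04·0.058752 = -0.78596608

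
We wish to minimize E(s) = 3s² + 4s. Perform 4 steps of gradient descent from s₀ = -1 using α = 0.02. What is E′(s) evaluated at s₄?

-1.19939072

E′(s) = 6s + 4
s₁ = -1 − 0.02·(-2) = -0.96
s₂ = -0.96 − 0.02·(-1.76) = -0.9248
s₃ = -0.9248 − 0.02·(-1.5488) = -0.893824
s₄ = -0.893824 − 0.02·(-1.362944) = -0.86656512
E′(s) at (-0.86656512) = -1.19939072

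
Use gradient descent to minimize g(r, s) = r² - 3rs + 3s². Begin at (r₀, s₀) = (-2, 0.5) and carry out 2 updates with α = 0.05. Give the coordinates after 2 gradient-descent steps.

(-1.545, -0.22375)

∇g = (2r - 3s, -3r + 6s)
Step 1: at (-2, 0.5), ∇g = (-5.5, 9) → (-2, 0.5) − 0.05·(-5.5, 9) = (-1.725, 0.05)
Step 2: at (-1.725, 0.05), ∇g = (-3.6, 5.475) → (-1.725, 0.05) − 0.05·(-3.6, 5.475) = (-1.545, -0.22375)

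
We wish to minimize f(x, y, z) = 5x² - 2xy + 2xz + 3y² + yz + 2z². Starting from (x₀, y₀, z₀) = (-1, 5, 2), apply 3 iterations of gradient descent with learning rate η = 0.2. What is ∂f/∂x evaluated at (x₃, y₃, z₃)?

39.856

∇f = (10x - 2y + 2z, -2x + 6y + z, 2x + y + 4z)
(x₁, y₁, z₁) = (-1, 5, 2) − 0.2·(-16, 34, 11) = (2.2, -1.8, -0.2)
(x₂, y₂, z₂) = (2.2, -1.8, -0.2) − 0.2·(25.2, -15.4, 1.8) = (-2.84, 1.28, -0.56)
(x₃, y₃, z₃) = (-2.84, 1.28, -0.56) − 0.2·(-32.08, 12.8, -6.64) = (3.576, -1.28, 0.768)
∂f/∂x at (3.576, -1.28, 0.768) = 39.856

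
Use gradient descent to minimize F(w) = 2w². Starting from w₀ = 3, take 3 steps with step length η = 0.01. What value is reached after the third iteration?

F′(w) = 4w
Step 1: F′(3) = 12; w₁ = 3 − 0.01·12 = 2.88
Step 2: F′(2.88) = 11.52; w₂ = 2.88 − 0.01·11.52 = 2.7648
Step 3: F′(2.7648) = 11.0592; w₃ = 2.7648 − 0.01·11.0592 = 2.654208

2.654208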